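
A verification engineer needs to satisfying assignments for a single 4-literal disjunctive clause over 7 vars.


Step 1: Total=2^7=128
Step 2: Unsat when all 4 false: 2^3=8
Step 3: Sat=128-8=120

120


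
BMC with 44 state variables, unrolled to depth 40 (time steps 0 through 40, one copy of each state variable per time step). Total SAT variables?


BMC unrolls to depth k, creating one copy of each state var for steps 0..k.
Step count = 40 + 1 = 41 (steps 0 through 40)
Vars per step = 44
Total = 44 * 41 = 1804

1804


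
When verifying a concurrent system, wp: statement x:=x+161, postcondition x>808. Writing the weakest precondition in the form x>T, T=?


Formula: wp(x:=E, P) = P[E/x] (substitute E for x in postcondition)
Step 1: Postcondition: x>808
Step 2: Substitute x+161 for x: x+161>808
Step 3: Solve for x: x > 808-161 = 647

647


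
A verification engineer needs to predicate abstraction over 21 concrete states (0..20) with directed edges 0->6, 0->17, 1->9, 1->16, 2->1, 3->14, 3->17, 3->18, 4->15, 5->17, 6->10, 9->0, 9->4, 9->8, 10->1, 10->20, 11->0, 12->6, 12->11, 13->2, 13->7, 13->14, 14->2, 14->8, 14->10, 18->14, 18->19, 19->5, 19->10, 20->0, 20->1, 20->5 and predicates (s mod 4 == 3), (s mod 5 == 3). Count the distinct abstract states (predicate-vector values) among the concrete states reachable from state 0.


BFS from 0:
Concrete reachable: {0, 1, 4, 5, 6, 8, 9, 10, 15, 16, 17, 20}
Abstract via predicates (s mod 4 == 3), (s mod 5 == 3):
  (0,0) <- {0, 1, 4, 5, 6, 9, 10, 16, 17, 20}
  (0,1) <- {8}
  (1,0) <- {15}
Distinct abstract states = 3

3


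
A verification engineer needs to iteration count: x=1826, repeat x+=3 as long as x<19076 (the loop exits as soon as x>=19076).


Step 1: x goes from 1826 toward 19076 by 3; the body runs while x<19076, so iterations = ceil((bound-start)/step)
Step 2: Distance=17250
Step 3: ceil(17250/3)=5750

5750


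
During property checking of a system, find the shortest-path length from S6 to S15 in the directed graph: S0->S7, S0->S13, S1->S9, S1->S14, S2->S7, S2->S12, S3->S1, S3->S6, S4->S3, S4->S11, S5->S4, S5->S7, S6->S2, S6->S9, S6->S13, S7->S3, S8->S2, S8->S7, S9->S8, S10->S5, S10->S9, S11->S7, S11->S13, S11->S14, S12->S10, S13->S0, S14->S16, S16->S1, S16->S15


BFS layer-by-layer from S6:
  dist 0: {S6}
  dist 1: {S2, S9, S13}
  dist 2: {S0, S7, S8, S12}
  dist 3: {S3, S10}
  dist 4: {S1, S5}
  dist 5: {S4, S14}
  dist 6: {S11, S16}
  dist 7: {S15}
  -> S15 reached at distance 7
Shortest path length = 7

7


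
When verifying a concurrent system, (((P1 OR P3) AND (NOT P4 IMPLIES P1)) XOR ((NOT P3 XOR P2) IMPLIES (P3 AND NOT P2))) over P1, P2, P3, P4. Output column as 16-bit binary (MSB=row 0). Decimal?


Formula: (((P1 OR P3) AND (NOT P4 IMPLIES P1)) XOR ((NOT P3 XOR P2) IMPLIES (P3 AND NOT P2))) over P1, P2, P3, P4 (16 rows)
Evaluate each row (bits = P1,P2,P3,P4, MSB first):
  row 0 [0000]: (((0 OR 0) AND (NOT 0 IMPLIES 0)) XOR ((NOT 0 XOR 0) IMPLIES (0 AND NOT 0))) -> 0
  row 1 [0001]: (((0 OR 0) AND (NOT 1 IMPLIES 0)) XOR ((NOT 0 XOR 0) IMPLIES (0 AND NOT 0))) -> 0
  row 2 [0010]: (((0 OR 1) AND (NOT 0 IMPLIES 0)) XOR ((NOT 1 XOR 0) IMPLIES (1 AND NOT 0))) -> 1
  row 3 [0011]: (((0 OR 1) AND (NOT 1 IMPLIES 0)) XOR ((NOT 1 XOR 0) IMPLIES (1 AND NOT 0))) -> 0
  row 4 [0100]: (((0 OR 0) AND (NOT 0 IMPLIES 0)) XOR ((NOT 0 XOR 1) IMPLIES (0 AND NOT 1))) -> 1
  row 5 [0101]: (((0 OR 0) AND (NOT 1 IMPLIES 0)) XOR ((NOT 0 XOR 1) IMPLIES (0 AND NOT 1))) -> 1
  row 6 [0110]: (((0 OR 1) AND (NOT 0 IMPLIES 0)) XOR ((NOT 1 XOR 1) IMPLIES (1 AND NOT 1))) -> 0
  row 7 [0111]: (((0 OR 1) AND (NOT 1 IMPLIES 0)) XOR ((NOT 1 XOR 1) IMPLIES (1 AND NOT 1))) -> 1
  row 8 [1000]: (((1 OR 0) AND (NOT 0 IMPLIES 1)) XOR ((NOT 0 XOR 0) IMPLIES (0 AND NOT 0))) -> 1
  row 9 [1001]: (((1 OR 0) AND (NOT 1 IMPLIES 1)) XOR ((NOT 0 XOR 0) IMPLIES (0 AND NOT 0))) -> 1
  row 10 [1010]: (((1 OR 1) AND (NOT 0 IMPLIES 1)) XOR ((NOT 1 XOR 0) IMPLIES (1 AND NOT 0))) -> 0
  row 11 [1011]: (((1 OR 1) AND (NOT 1 IMPLIES 1)) XOR ((NOT 1 XOR 0) IMPLIES (1 AND NOT 0))) -> 0
  row 12 [1100]: (((1 OR 0) AND (NOT 0 IMPLIES 1)) XOR ((NOT 0 XOR 1) IMPLIES (0 AND NOT 1))) -> 0
  row 13 [1101]: (((1 OR 0) AND (NOT 1 IMPLIES 1)) XOR ((NOT 0 XOR 1) IMPLIES (0 AND NOT 1))) -> 0
  row 14 [1110]: (((1 OR 1) AND (NOT 0 IMPLIES 1)) XOR ((NOT 1 XOR 1) IMPLIES (1 AND NOT 1))) -> 1
  row 15 [1111]: (((1 OR 1) AND (NOT 1 IMPLIES 1)) XOR ((NOT 1 XOR 1) IMPLIES (1 AND NOT 1))) -> 1
Full result column, 4 rows per line (P1,P2 fixed per line; P3,P4 runs 00..11 left to right):
  rows 0-3 [P1,P2=00]: 0010  = hex 2
  rows 4-7 [P1,P2=01]: 1101  = hex D
  rows 8-11 [P1,P2=10]: 1100  = hex C
  rows 12-15 [P1,P2=11]: 0011  = hex 3
Output column (row 0 .. row 15) = 0010110111000011
Output column grouped in 4s = 0010 1101 1100 0011 = 0x2DC3
Convert to decimal digit by digit (value = value*16 + digit):
  2 -> 2
  2*16 + 13 (D) = 45
  45*16 + 12 (C) = 732
  732*16 + 3 = 11715
Decimal = 11715

11715


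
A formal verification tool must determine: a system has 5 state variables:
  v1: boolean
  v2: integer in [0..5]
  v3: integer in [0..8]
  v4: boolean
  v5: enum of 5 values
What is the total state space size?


State space = product of domain sizes of all variables.
Domain sizes:
  v1 (boolean): 2
  v2 (integer in [0..5]): 6
  v3 (integer in [0..8]): 9
  v4 (boolean): 2
  v5 (enum of 5 values): 5
Product = 2 * 6 * 9 * 2 * 5 = 1080

1080


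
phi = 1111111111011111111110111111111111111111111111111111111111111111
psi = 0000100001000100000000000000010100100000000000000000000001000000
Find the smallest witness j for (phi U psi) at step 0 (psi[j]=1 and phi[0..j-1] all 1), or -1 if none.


(phi U psi) at 0: need smallest j with psi[j]=1 and phi[i]=1 for all i in [0,j).
Scan from step 0:
  step 0: phi=1, psi=0 -> continue
  step 1: phi=1, psi=0 -> continue
  step 2: phi=1, psi=0 -> continue
  step 3: phi=1, psi=0 -> continue
  step 4: psi=1 and phi held for [0,4) -> witness found
Witness step = 4

4


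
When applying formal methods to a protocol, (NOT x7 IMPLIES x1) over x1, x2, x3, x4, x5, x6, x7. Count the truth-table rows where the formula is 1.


Formula: (NOT x7 IMPLIES x1) over 7 vars (128 rows)
Evaluate each row (x1, x2, x3, x4, x5, x6, x7 as bits, MSB first):
  row 0 [0000000]: (NOT 0 IMPLIES 0) -> 0
  row 1 [0000001]: (NOT 1 IMPLIES 0) -> 1
  row 2 [0000010]: (NOT 0 IMPLIES 0) -> 0
  row 3 [0000011]: (NOT 1 IMPLIES 0) -> 1
  row 4 [0000100]: (NOT 0 IMPLIES 0) -> 0
  (every remaining row is evaluated the same way; all 128 results are listed next)
Full result column, 8 rows per line (x1,x2,x3,x4 fixed per line; x5,x6,x7 runs 000..111 left to right):
  rows 0-7 [x1,x2,x3,x4=0000]: 01010101  (ones: 4)
  rows 8-15 [x1,x2,x3,x4=0001]: 01010101  (ones: 4)
  rows 16-23 [x1,x2,x3,x4=0010]: 01010101  (ones: 4)
  rows 24-31 [x1,x2,x3,x4=0011]: 01010101  (ones: 4)
  rows 32-39 [x1,x2,x3,x4=0100]: 01010101  (ones: 4)
  rows 40-47 [x1,x2,x3,x4=0101]: 01010101  (ones: 4)
  rows 48-55 [x1,x2,x3,x4=0110]: 01010101  (ones: 4)
  rows 56-63 [x1,x2,x3,x4=0111]: 01010101  (ones: 4)
  rows 64-71 [x1,x2,x3,x4=1000]: 11111111  (ones: 8)
  rows 72-79 [x1,x2,x3,x4=1001]: 11111111  (ones: 8)
  rows 80-87 [x1,x2,x3,x4=1010]: 11111111  (ones: 8)
  rows 88-95 [x1,x2,x3,x4=1011]: 11111111  (ones: 8)
  rows 96-103 [x1,x2,x3,x4=1100]: 11111111  (ones: 8)
  rows 104-111 [x1,x2,x3,x4=1101]: 11111111  (ones: 8)
  rows 112-119 [x1,x2,x3,x4=1110]: 11111111  (ones: 8)
  rows 120-127 [x1,x2,x3,x4=1111]: 11111111  (ones: 8)
Count of 1-rows = 4+4+4+4+4+4+4+4+8+8+8+8+8+8+8+8 = 96

96


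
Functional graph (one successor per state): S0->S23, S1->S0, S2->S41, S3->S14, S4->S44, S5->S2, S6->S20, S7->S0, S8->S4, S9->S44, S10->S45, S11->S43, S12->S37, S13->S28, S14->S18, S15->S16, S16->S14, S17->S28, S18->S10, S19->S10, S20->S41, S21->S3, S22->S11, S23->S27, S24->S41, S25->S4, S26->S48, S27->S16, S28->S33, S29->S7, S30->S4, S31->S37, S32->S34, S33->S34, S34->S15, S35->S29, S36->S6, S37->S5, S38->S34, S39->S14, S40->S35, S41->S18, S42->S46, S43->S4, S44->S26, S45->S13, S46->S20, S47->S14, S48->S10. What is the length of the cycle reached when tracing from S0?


Trace from S0 until a state repeats:
  S0 -> S23 -> S27 -> S16 -> S14 -> S18 -> S10 -> S45 -> S13 -> S28 -> S33 -> S34 -> S15 -> S16
S16 first seen at step 3, revisited at step 13.
Cycle length = 13 - 3 = 10

10


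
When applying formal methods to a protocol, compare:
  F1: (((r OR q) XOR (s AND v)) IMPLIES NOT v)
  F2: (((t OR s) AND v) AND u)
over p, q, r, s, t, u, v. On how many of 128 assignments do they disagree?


F1 = (((r OR q) XOR (s AND v)) IMPLIES NOT v)
F2 = (((t OR s) AND v) AND u)
Evaluate both on each of 128 rows (bits = p,q,r,s,t,u,v):
  row 0 [0000000]: F1=1 F2=0 (differ) -> 1
  row 1 [0000001]: F1=1 F2=0 (differ) -> 1
  row 2 [0000010]: F1=1 F2=0 (differ) -> 1
  row 3 [0000011]: F1=1 F2=0 (differ) -> 1
  row 4 [0000100]: F1=1 F2=0 (differ) -> 1
  (every remaining row is evaluated the same way; all 128 results are listed next)
Full result column, 8 rows per line (p,q,r,s fixed per line; t,u,v runs 000..111 left to right):
  rows 0-7 [p,q,r,s=0000]: 11111110  (ones: 7)
  rows 8-15 [p,q,r,s=0001]: 10111011  (ones: 6)
  rows 16-23 [p,q,r,s=0010]: 10101011  (ones: 5)
  rows 24-31 [p,q,r,s=0011]: 11101110  (ones: 6)
  rows 32-39 [p,q,r,s=0100]: 10101011  (ones: 5)
  rows 40-47 [p,q,r,s=0101]: 11101110  (ones: 6)
  rows 48-55 [p,q,r,s=0110]: 10101011  (ones: 5)
  rows 56-63 [p,q,r,s=0111]: 11101110  (ones: 6)
  rows 64-71 [p,q,r,s=1000]: 11111110  (ones: 7)
  rows 72-79 [p,q,r,s=1001]: 10111011  (ones: 6)
  rows 80-87 [p,q,r,s=1010]: 10101011  (ones: 5)
  rows 88-95 [p,q,r,s=1011]: 11101110  (ones: 6)
  rows 96-103 [p,q,r,s=1100]: 10101011  (ones: 5)
  rows 104-111 [p,q,r,s=1101]: 11101110  (ones: 6)
  rows 112-119 [p,q,r,s=1110]: 10101011  (ones: 5)
  rows 120-127 [p,q,r,s=1111]: 11101110  (ones: 6)
Disagreements = 7+6+5+6+5+6+5+6+7+6+5+6+5+6+5+6 = 92

92


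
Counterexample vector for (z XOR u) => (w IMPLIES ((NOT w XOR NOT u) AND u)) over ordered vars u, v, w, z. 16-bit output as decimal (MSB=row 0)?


F1 = (z XOR u)
F2 = (w IMPLIES ((NOT w XOR NOT u) AND u))
Counterexample to F1=>F2 is where F1=1 and F2=0.
Evaluate each row (bits = u,v,w,z, MSB first):
  row 0 [0000]: F1=0 F2=1 -> F1&~F2 -> 0
  row 1 [0001]: F1=1 F2=1 -> F1&~F2 -> 0
  row 2 [0010]: F1=0 F2=0 -> F1&~F2 -> 0
  row 3 [0011]: F1=1 F2=0 -> F1&~F2 -> 1
  row 4 [0100]: F1=0 F2=1 -> F1&~F2 -> 0
  row 5 [0101]: F1=1 F2=1 -> F1&~F2 -> 0
  row 6 [0110]: F1=0 F2=0 -> F1&~F2 -> 0
  row 7 [0111]: F1=1 F2=0 -> F1&~F2 -> 1
  row 8 [1000]: F1=1 F2=1 -> F1&~F2 -> 0
  row 9 [1001]: F1=0 F2=1 -> F1&~F2 -> 0
  row 10 [1010]: F1=1 F2=0 -> F1&~F2 -> 1
  row 11 [1011]: F1=0 F2=0 -> F1&~F2 -> 0
  row 12 [1100]: F1=1 F2=1 -> F1&~F2 -> 0
  row 13 [1101]: F1=0 F2=1 -> F1&~F2 -> 0
  row 14 [1110]: F1=1 F2=0 -> F1&~F2 -> 1
  row 15 [1111]: F1=0 F2=0 -> F1&~F2 -> 0
Full result column, 4 rows per line (u,v fixed per line; w,z runs 00..11 left to right):
  rows 0-3 [u,v=00]: 0001  = hex 1
  rows 4-7 [u,v=01]: 0001  = hex 1
  rows 8-11 [u,v=10]: 0010  = hex 2
  rows 12-15 [u,v=11]: 0010  = hex 2
Counterexample vector (row 0 .. row 15) = 0001000100100010
Output column grouped in 4s = 0001 0001 0010 0010 = 0x1122
Convert to decimal digit by digit (value = value*16 + digit):
  1 -> 1
  1*16 + 1 = 17
  17*16 + 2 = 274
  274*16 + 2 = 4386
Decimal = 4386

4386


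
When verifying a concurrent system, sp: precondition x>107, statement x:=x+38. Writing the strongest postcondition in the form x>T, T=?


Formula: sp(P, x:=E) = exists old_x. (x = E[old_x/x]) AND P[old_x/x] (old_x is the value of x before the assignment; eliminate old_x by solving x = E[old_x/x] for old_x)
Step 1: Precondition P: x>107, i.e. old_x > 107
Step 2: Assignment gives x = old_x + 38, so old_x = x - 38
Step 3: Substitute into P: x - 38 > 107
Step 4: Simplify: x > 107+38 = 145

145


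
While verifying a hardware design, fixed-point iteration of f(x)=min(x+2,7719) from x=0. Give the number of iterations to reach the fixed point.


Step 1: x=0, cap=7719, increment=2
Step 2: x grows by 2 each step until capped at 7719; fixed point is x=7719
Step 3: iterations = ceil(7719/2) = 3860

3860


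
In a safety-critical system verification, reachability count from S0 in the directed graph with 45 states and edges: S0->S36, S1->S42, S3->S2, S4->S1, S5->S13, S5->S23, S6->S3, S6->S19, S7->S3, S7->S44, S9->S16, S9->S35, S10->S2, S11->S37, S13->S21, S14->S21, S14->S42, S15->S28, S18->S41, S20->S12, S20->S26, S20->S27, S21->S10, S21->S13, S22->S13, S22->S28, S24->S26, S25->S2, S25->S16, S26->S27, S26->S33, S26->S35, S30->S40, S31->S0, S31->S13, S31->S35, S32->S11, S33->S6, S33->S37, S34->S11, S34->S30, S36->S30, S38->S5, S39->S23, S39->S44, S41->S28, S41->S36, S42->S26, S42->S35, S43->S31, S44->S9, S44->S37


BFS from S0:
  layer 0: {S0}
  layer 1: {S36}
  layer 2: {S30}
  layer 3: {S40}
Reachable set: {S0, S30, S36, S40}
Count = 4

4


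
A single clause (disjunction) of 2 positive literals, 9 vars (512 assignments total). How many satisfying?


Step 1: Total=2^9=512
Step 2: Unsat when all 2 false: 2^7=128
Step 3: Sat=512-128=384

384


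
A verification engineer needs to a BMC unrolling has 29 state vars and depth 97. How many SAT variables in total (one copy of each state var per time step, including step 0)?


BMC unrolls to depth k, creating one copy of each state var for steps 0..k.
Step count = 97 + 1 = 98 (steps 0 through 97)
Vars per step = 29
Total = 29 * 98 = 2842

2842


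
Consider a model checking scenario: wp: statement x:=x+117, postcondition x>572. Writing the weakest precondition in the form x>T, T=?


Formula: wp(x:=E, P) = P[E/x] (substitute E for x in postcondition)
Step 1: Postcondition: x>572
Step 2: Substitute x+117 for x: x+117>572
Step 3: Solve for x: x > 572-117 = 455

455


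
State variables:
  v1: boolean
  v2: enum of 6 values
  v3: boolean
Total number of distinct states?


State space = product of domain sizes of all variables.
Domain sizes:
  v1 (boolean): 2
  v2 (enum of 6 values): 6
  v3 (boolean): 2
Product = 2 * 6 * 2 = 24

24


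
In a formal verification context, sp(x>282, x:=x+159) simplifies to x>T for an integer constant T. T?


Formula: sp(P, x:=E) = exists old_x. (x = E[old_x/x]) AND P[old_x/x] (old_x is the value of x before the assignment; eliminate old_x by solving x = E[old_x/x] for old_x)
Step 1: Precondition P: x>282, i.e. old_x > 282
Step 2: Assignment gives x = old_x + 159, so old_x = x - 159
Step 3: Substitute into P: x - 159 > 282
Step 4: Simplify: x > 282+159 = 441

441


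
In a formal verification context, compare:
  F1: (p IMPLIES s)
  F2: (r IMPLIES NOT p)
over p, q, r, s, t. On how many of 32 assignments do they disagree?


F1 = (p IMPLIES s)
F2 = (r IMPLIES NOT p)
Evaluate both on each of 32 rows (bits = p,q,r,s,t):
  row 0 [00000]: F1=1 F2=1 -> 0
  row 1 [00001]: F1=1 F2=1 -> 0
  row 2 [00010]: F1=1 F2=1 -> 0
  row 3 [00011]: F1=1 F2=1 -> 0
  row 4 [00100]: F1=1 F2=1 -> 0
  row 5 [00101]: F1=1 F2=1 -> 0
  row 6 [00110]: F1=1 F2=1 -> 0
  row 7 [00111]: F1=1 F2=1 -> 0
  row 8 [01000]: F1=1 F2=1 -> 0
  row 9 [01001]: F1=1 F2=1 -> 0
  row 10 [01010]: F1=1 F2=1 -> 0
  row 11 [01011]: F1=1 F2=1 -> 0
  row 12 [01100]: F1=1 F2=1 -> 0
  row 13 [01101]: F1=1 F2=1 -> 0
  row 14 [01110]: F1=1 F2=1 -> 0
  row 15 [01111]: F1=1 F2=1 -> 0
  row 16 [10000]: F1=0 F2=1 (differ) -> 1
  row 17 [10001]: F1=0 F2=1 (differ) -> 1
  row 18 [10010]: F1=1 F2=1 -> 0
  row 19 [10011]: F1=1 F2=1 -> 0
  row 20 [10100]: F1=0 F2=0 -> 0
  row 21 [10101]: F1=0 F2=0 -> 0
  row 22 [10110]: F1=1 F2=0 (differ) -> 1
  row 23 [10111]: F1=1 F2=0 (differ) -> 1
  row 24 [11000]: F1=0 F2=1 (differ) -> 1
  row 25 [11001]: F1=0 F2=1 (differ) -> 1
  row 26 [11010]: F1=1 F2=1 -> 0
  row 27 [11011]: F1=1 F2=1 -> 0
  row 28 [11100]: F1=0 F2=0 -> 0
  row 29 [11101]: F1=0 F2=0 -> 0
  row 30 [11110]: F1=1 F2=0 (differ) -> 1
  row 31 [11111]: F1=1 F2=0 (differ) -> 1
Full result column, 8 rows per line (p,q fixed per line; r,s,t runs 000..111 left to right):
  rows 0-7 [p,q=00]: 00000000  (ones: 0)
  rows 8-15 [p,q=01]: 00000000  (ones: 0)
  rows 16-23 [p,q=10]: 11000011  (ones: 4)
  rows 24-31 [p,q=11]: 11000011  (ones: 4)
Disagreements = 0+0+4+4 = 8

8


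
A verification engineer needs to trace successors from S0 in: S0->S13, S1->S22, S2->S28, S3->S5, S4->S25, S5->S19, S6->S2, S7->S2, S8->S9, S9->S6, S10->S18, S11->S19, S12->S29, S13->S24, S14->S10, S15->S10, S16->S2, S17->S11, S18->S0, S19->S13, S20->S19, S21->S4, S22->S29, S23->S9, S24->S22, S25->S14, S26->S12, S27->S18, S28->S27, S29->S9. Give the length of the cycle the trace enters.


Trace from S0 until a state repeats:
  S0 -> S13 -> S24 -> S22 -> S29 -> S9 -> S6 -> S2 -> S28 -> S27 -> S18 -> S0
S0 first seen at step 0, revisited at step 11.
Cycle length = 11 - 0 = 11

11


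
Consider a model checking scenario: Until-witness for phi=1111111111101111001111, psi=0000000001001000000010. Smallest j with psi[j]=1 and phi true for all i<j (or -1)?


(phi U psi) at 0: need smallest j with psi[j]=1 and phi[i]=1 for all i in [0,j).
Scan from step 0:
  step 0: phi=1, psi=0 -> continue
  step 1: phi=1, psi=0 -> continue
  step 2: phi=1, psi=0 -> continue
  step 3: phi=1, psi=0 -> continue
  step 9: psi=1 and phi held for [0,9) -> witness found
Witness step = 9

9


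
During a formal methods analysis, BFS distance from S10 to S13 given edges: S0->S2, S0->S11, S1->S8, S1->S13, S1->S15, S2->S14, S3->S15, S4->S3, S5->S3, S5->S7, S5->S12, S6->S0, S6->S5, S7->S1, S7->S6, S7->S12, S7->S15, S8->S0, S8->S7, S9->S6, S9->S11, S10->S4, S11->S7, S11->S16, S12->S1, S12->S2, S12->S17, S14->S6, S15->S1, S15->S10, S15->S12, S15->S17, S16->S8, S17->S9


BFS layer-by-layer from S10:
  dist 0: {S10}
  dist 1: {S4}
  dist 2: {S3}
  dist 3: {S15}
  dist 4: {S1, S12, S17}
  dist 5: {S2, S8, S9, S13}
  -> S13 reached at distance 5
Shortest path length = 5

5


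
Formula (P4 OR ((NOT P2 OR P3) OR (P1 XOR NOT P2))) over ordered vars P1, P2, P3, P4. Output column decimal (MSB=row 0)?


Formula: (P4 OR ((NOT P2 OR P3) OR (P1 XOR NOT P2))) over P1, P2, P3, P4 (16 rows)
Evaluate each row (bits = P1,P2,P3,P4, MSB first):
  row 0 [0000]: (0 OR ((NOT 0 OR 0) OR (0 XOR NOT 0))) -> 1
  row 1 [0001]: (1 OR ((NOT 0 OR 0) OR (0 XOR NOT 0))) -> 1
  row 2 [0010]: (0 OR ((NOT 0 OR 1) OR (0 XOR NOT 0))) -> 1
  row 3 [0011]: (1 OR ((NOT 0 OR 1) OR (0 XOR NOT 0))) -> 1
  row 4 [0100]: (0 OR ((NOT 1 OR 0) OR (0 XOR NOT 1))) -> 0
  row 5 [0101]: (1 OR ((NOT 1 OR 0) OR (0 XOR NOT 1))) -> 1
  row 6 [0110]: (0 OR ((NOT 1 OR 1) OR (0 XOR NOT 1))) -> 1
  row 7 [0111]: (1 OR ((NOT 1 OR 1) OR (0 XOR NOT 1))) -> 1
  row 8 [1000]: (0 OR ((NOT 0 OR 0) OR (1 XOR NOT 0))) -> 1
  row 9 [1001]: (1 OR ((NOT 0 OR 0) OR (1 XOR NOT 0))) -> 1
  row 10 [1010]: (0 OR ((NOT 0 OR 1) OR (1 XOR NOT 0))) -> 1
  row 11 [1011]: (1 OR ((NOT 0 OR 1) OR (1 XOR NOT 0))) -> 1
  row 12 [1100]: (0 OR ((NOT 1 OR 0) OR (1 XOR NOT 1))) -> 1
  row 13 [1101]: (1 OR ((NOT 1 OR 0) OR (1 XOR NOT 1))) -> 1
  row 14 [1110]: (0 OR ((NOT 1 OR 1) OR (1 XOR NOT 1))) -> 1
  row 15 [1111]: (1 OR ((NOT 1 OR 1) OR (1 XOR NOT 1))) -> 1
Full result column, 4 rows per line (P1,P2 fixed per line; P3,P4 runs 00..11 left to right):
  rows 0-3 [P1,P2=00]: 1111  = hex F
  rows 4-7 [P1,P2=01]: 0111  = hex 7
  rows 8-11 [P1,P2=10]: 1111  = hex F
  rows 12-15 [P1,P2=11]: 1111  = hex F
Output column (row 0 .. row 15) = 1111011111111111
Output column grouped in 4s = 1111 0111 1111 1111 = 0xF7FF
Convert to decimal digit by digit (value = value*16 + digit):
  F -> 15
  15*16 + 7 = 247
  247*16 + 15 (F) = 3967
  3967*16 + 15 (F) = 63487
Decimal = 63487

63487


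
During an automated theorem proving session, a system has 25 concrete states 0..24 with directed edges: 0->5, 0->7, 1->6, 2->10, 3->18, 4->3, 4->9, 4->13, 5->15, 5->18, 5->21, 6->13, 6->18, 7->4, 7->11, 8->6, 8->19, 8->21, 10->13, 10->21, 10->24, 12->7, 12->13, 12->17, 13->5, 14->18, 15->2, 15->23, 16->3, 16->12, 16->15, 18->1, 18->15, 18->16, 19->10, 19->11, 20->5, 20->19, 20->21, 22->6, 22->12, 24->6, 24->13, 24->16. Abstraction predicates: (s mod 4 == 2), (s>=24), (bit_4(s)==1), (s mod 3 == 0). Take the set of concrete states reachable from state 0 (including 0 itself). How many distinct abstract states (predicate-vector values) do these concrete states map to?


BFS from 0:
Concrete reachable: {0, 1, 2, 3, 4, 5, 6, 7, 9, 10, 11, 12, 13, 15, 16, 17, 18, 21, 23, 24}
Abstract via predicates (s mod 4 == 2), (s>=24), (bit_4(s)==1), (s mod 3 == 0):
  (0,0,0,0) <- {1, 4, 5, 7, 11, 13}
  (0,0,0,1) <- {0, 3, 9, 12, 15}
  (0,0,1,0) <- {16, 17, 23}
  (0,0,1,1) <- {21}
  (0,1,1,1) <- {24}
  (1,0,0,0) <- {2, 10}
  (1,0,0,1) <- {6}
  (1,0,1,1) <- {18}
Distinct abstract states = 8

8


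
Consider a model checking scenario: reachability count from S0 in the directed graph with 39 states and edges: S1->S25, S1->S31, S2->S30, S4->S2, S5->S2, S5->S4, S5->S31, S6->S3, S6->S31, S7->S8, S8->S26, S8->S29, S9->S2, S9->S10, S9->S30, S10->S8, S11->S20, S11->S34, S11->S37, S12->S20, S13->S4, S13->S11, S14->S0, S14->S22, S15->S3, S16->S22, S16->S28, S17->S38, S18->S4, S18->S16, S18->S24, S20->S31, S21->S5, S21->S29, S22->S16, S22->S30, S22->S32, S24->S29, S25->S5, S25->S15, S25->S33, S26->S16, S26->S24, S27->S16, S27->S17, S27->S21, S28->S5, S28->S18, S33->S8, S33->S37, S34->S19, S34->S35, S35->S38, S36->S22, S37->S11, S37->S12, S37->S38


BFS from S0:
  layer 0: {S0}
Reachable set: {S0}
Count = 1

1


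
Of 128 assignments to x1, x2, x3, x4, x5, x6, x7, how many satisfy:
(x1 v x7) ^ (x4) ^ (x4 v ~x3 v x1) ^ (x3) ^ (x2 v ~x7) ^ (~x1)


CNF with 6 clauses over 7 vars (128 assignments).
An assignment satisfies CNF iff every clause has >=1 true literal.
Check each row (bits = x1,x2,x3,x4,x5,x6,x7; clause T/F shown):
  row 0 [0000000]: clauses=FFTFTT -> 0
  row 1 [0000001]: clauses=TFTFFT -> 0
  row 2 [0000010]: clauses=FFTFTT -> 0
  row 3 [0000011]: clauses=TFTFFT -> 0
  row 4 [0000100]: clauses=FFTFTT -> 0
  (every remaining row is evaluated the same way; all 128 results are listed next)
Full result column, 8 rows per line (x1,x2,x3,x4 fixed per line; x5,x6,x7 runs 000..111 left to right):
  rows 0-7 [x1,x2,x3,x4=0000]: 00000000  (ones: 0)
  rows 8-15 [x1,x2,x3,x4=0001]: 00000000  (ones: 0)
  rows 16-23 [x1,x2,x3,x4=0010]: 00000000  (ones: 0)
  rows 24-31 [x1,x2,x3,x4=0011]: 00000000  (ones: 0)
  rows 32-39 [x1,x2,x3,x4=0100]: 00000000  (ones: 0)
  rows 40-47 [x1,x2,x3,x4=0101]: 00000000  (ones: 0)
  rows 48-55 [x1,x2,x3,x4=0110]: 00000000  (ones: 0)
  rows 56-63 [x1,x2,x3,x4=0111]: 01010101  (ones: 4)
  rows 64-71 [x1,x2,x3,x4=1000]: 00000000  (ones: 0)
  rows 72-79 [x1,x2,x3,x4=1001]: 00000000  (ones: 0)
  rows 80-87 [x1,x2,x3,x4=1010]: 00000000  (ones: 0)
  rows 88-95 [x1,x2,x3,x4=1011]: 00000000  (ones: 0)
  rows 96-103 [x1,x2,x3,x4=1100]: 00000000  (ones: 0)
  rows 104-111 [x1,x2,x3,x4=1101]: 00000000  (ones: 0)
  rows 112-119 [x1,x2,x3,x4=1110]: 00000000  (ones: 0)
  rows 120-127 [x1,x2,x3,x4=1111]: 00000000  (ones: 0)
Satisfying assignments = 0+0+0+0+0+0+0+4+0+0+0+0+0+0+0+0 = 4

4


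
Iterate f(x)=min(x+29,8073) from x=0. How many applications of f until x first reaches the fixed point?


Step 1: x=0, cap=8073, increment=29
Step 2: x grows by 29 each step until capped at 8073; fixed point is x=8073
Step 3: iterations = ceil(8073/29) = 279

279


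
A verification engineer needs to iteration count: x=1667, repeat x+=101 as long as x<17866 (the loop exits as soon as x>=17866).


Step 1: x goes from 1667 toward 17866 by 101; the body runs while x<17866, so iterations = ceil((bound-start)/step)
Step 2: Distance=16199
Step 3: ceil(16199/101)=161

161


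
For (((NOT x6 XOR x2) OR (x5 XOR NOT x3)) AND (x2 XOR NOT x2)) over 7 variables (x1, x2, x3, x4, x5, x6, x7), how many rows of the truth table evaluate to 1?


Formula: (((NOT x6 XOR x2) OR (x5 XOR NOT x3)) AND (x2 XOR NOT x2)) over 7 vars (128 rows)
Evaluate each row (x1, x2, x3, x4, x5, x6, x7 as bits, MSB first):
  row 0 [0000000]: (((NOT 0 XOR 0) OR (0 XOR NOT 0)) AND (0 XOR NOT 0)) -> 1
  row 1 [0000001]: (((NOT 0 XOR 0) OR (0 XOR NOT 0)) AND (0 XOR NOT 0)) -> 1
  row 2 [0000010]: (((NOT 1 XOR 0) OR (0 XOR NOT 0)) AND (0 XOR NOT 0)) -> 1
  row 3 [0000011]: (((NOT 1 XOR 0) OR (0 XOR NOT 0)) AND (0 XOR NOT 0)) -> 1
  row 4 [0000100]: (((NOT 0 XOR 0) OR (1 XOR NOT 0)) AND (0 XOR NOT 0)) -> 1
  (every remaining row is evaluated the same way; all 128 results are listed next)
Full result column, 8 rows per line (x1,x2,x3,x4 fixed per line; x5,x6,x7 runs 000..111 left to right):
  rows 0-7 [x1,x2,x3,x4=0000]: 11111100  (ones: 6)
  rows 8-15 [x1,x2,x3,x4=0001]: 11111100  (ones: 6)
  rows 16-23 [x1,x2,x3,x4=0010]: 11001111  (ones: 6)
  rows 24-31 [x1,x2,x3,x4=0011]: 11001111  (ones: 6)
  rows 32-39 [x1,x2,x3,x4=0100]: 11110011  (ones: 6)
  rows 40-47 [x1,x2,x3,x4=0101]: 11110011  (ones: 6)
  rows 48-55 [x1,x2,x3,x4=0110]: 00111111  (ones: 6)
  rows 56-63 [x1,x2,x3,x4=0111]: 00111111  (ones: 6)
  rows 64-71 [x1,x2,x3,x4=1000]: 11111100  (ones: 6)
  rows 72-79 [x1,x2,x3,x4=1001]: 11111100  (ones: 6)
  rows 80-87 [x1,x2,x3,x4=1010]: 11001111  (ones: 6)
  rows 88-95 [x1,x2,x3,x4=1011]: 11001111  (ones: 6)
  rows 96-103 [x1,x2,x3,x4=1100]: 11110011  (ones: 6)
  rows 104-111 [x1,x2,x3,x4=1101]: 11110011  (ones: 6)
  rows 112-119 [x1,x2,x3,x4=1110]: 00111111  (ones: 6)
  rows 120-127 [x1,x2,x3,x4=1111]: 00111111  (ones: 6)
Count of 1-rows = 6+6+6+6+6+6+6+6+6+6+6+6+6+6+6+6 = 96

96


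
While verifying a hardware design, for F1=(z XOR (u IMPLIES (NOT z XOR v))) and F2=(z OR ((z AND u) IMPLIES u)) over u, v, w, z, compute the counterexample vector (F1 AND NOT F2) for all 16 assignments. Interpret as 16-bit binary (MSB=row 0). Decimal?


F1 = (z XOR (u IMPLIES (NOT z XOR v)))
F2 = (z OR ((z AND u) IMPLIES u))
Counterexample to F1=>F2 is where F1=1 and F2=0.
Evaluate each row (bits = u,v,w,z, MSB first):
  row 0 [0000]: F1=1 F2=1 -> F1&~F2 -> 0
  row 1 [0001]: F1=0 F2=1 -> F1&~F2 -> 0
  row 2 [0010]: F1=1 F2=1 -> F1&~F2 -> 0
  row 3 [0011]: F1=0 F2=1 -> F1&~F2 -> 0
  row 4 [0100]: F1=1 F2=1 -> F1&~F2 -> 0
  row 5 [0101]: F1=0 F2=1 -> F1&~F2 -> 0
  row 6 [0110]: F1=1 F2=1 -> F1&~F2 -> 0
  row 7 [0111]: F1=0 F2=1 -> F1&~F2 -> 0
  row 8 [1000]: F1=1 F2=1 -> F1&~F2 -> 0
  row 9 [1001]: F1=1 F2=1 -> F1&~F2 -> 0
  row 10 [1010]: F1=1 F2=1 -> F1&~F2 -> 0
  row 11 [1011]: F1=1 F2=1 -> F1&~F2 -> 0
  row 12 [1100]: F1=0 F2=1 -> F1&~F2 -> 0
  row 13 [1101]: F1=0 F2=1 -> F1&~F2 -> 0
  row 14 [1110]: F1=0 F2=1 -> F1&~F2 -> 0
  row 15 [1111]: F1=0 F2=1 -> F1&~F2 -> 0
Full result column, 4 rows per line (u,v fixed per line; w,z runs 00..11 left to right):
  rows 0-3 [u,v=00]: 0000  = hex 0
  rows 4-7 [u,v=01]: 0000  = hex 0
  rows 8-11 [u,v=10]: 0000  = hex 0
  rows 12-15 [u,v=11]: 0000  = hex 0
Counterexample vector (row 0 .. row 15) = 0000000000000000
Output column grouped in 4s = 0000 0000 0000 0000 = 0x0000
Convert to decimal digit by digit (value = value*16 + digit):
  0 -> 0
  0*16 + 0 = 0
  0*16 + 0 = 0
  0*16 + 0 = 0
Decimal = 0

0


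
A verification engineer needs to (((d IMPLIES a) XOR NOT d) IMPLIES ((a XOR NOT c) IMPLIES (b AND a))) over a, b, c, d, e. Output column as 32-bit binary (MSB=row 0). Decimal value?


Formula: (((d IMPLIES a) XOR NOT d) IMPLIES ((a XOR NOT c) IMPLIES (b AND a))) over a, b, c, d, e (32 rows)
Evaluate each row (bits = a,b,c,d,e, MSB first):
  row 0 [00000]: (((0 IMPLIES 0) XOR NOT 0) IMPLIES ((0 XOR NOT 0) IMPLIES (0 AND 0))) -> 1
  row 1 [00001]: (((0 IMPLIES 0) XOR NOT 0) IMPLIES ((0 XOR NOT 0) IMPLIES (0 AND 0))) -> 1
  row 2 [00010]: (((1 IMPLIES 0) XOR NOT 1) IMPLIES ((0 XOR NOT 0) IMPLIES (0 AND 0))) -> 1
  row 3 [00011]: (((1 IMPLIES 0) XOR NOT 1) IMPLIES ((0 XOR NOT 0) IMPLIES (0 AND 0))) -> 1
  row 4 [00100]: (((0 IMPLIES 0) XOR NOT 0) IMPLIES ((0 XOR NOT 1) IMPLIES (0 AND 0))) -> 1
  row 5 [00101]: (((0 IMPLIES 0) XOR NOT 0) IMPLIES ((0 XOR NOT 1) IMPLIES (0 AND 0))) -> 1
  row 6 [00110]: (((1 IMPLIES 0) XOR NOT 1) IMPLIES ((0 XOR NOT 1) IMPLIES (0 AND 0))) -> 1
  row 7 [00111]: (((1 IMPLIES 0) XOR NOT 1) IMPLIES ((0 XOR NOT 1) IMPLIES (0 AND 0))) -> 1
  row 8 [01000]: (((0 IMPLIES 0) XOR NOT 0) IMPLIES ((0 XOR NOT 0) IMPLIES (1 AND 0))) -> 1
  row 9 [01001]: (((0 IMPLIES 0) XOR NOT 0) IMPLIES ((0 XOR NOT 0) IMPLIES (1 AND 0))) -> 1
  row 10 [01010]: (((1 IMPLIES 0) XOR NOT 1) IMPLIES ((0 XOR NOT 0) IMPLIES (1 AND 0))) -> 1
  row 11 [01011]: (((1 IMPLIES 0) XOR NOT 1) IMPLIES ((0 XOR NOT 0) IMPLIES (1 AND 0))) -> 1
  row 12 [01100]: (((0 IMPLIES 0) XOR NOT 0) IMPLIES ((0 XOR NOT 1) IMPLIES (1 AND 0))) -> 1
  row 13 [01101]: (((0 IMPLIES 0) XOR NOT 0) IMPLIES ((0 XOR NOT 1) IMPLIES (1 AND 0))) -> 1
  row 14 [01110]: (((1 IMPLIES 0) XOR NOT 1) IMPLIES ((0 XOR NOT 1) IMPLIES (1 AND 0))) -> 1
  row 15 [01111]: (((1 IMPLIES 0) XOR NOT 1) IMPLIES ((0 XOR NOT 1) IMPLIES (1 AND 0))) -> 1
  row 16 [10000]: (((0 IMPLIES 1) XOR NOT 0) IMPLIES ((1 XOR NOT 0) IMPLIES (0 AND 1))) -> 1
  row 17 [10001]: (((0 IMPLIES 1) XOR NOT 0) IMPLIES ((1 XOR NOT 0) IMPLIES (0 AND 1))) -> 1
  row 18 [10010]: (((1 IMPLIES 1) XOR NOT 1) IMPLIES ((1 XOR NOT 0) IMPLIES (0 AND 1))) -> 1
  row 19 [10011]: (((1 IMPLIES 1) XOR NOT 1) IMPLIES ((1 XOR NOT 0) IMPLIES (0 AND 1))) -> 1
  row 20 [10100]: (((0 IMPLIES 1) XOR NOT 0) IMPLIES ((1 XOR NOT 1) IMPLIES (0 AND 1))) -> 1
  row 21 [10101]: (((0 IMPLIES 1) XOR NOT 0) IMPLIES ((1 XOR NOT 1) IMPLIES (0 AND 1))) -> 1
  row 22 [10110]: (((1 IMPLIES 1) XOR NOT 1) IMPLIES ((1 XOR NOT 1) IMPLIES (0 AND 1))) -> 0
  row 23 [10111]: (((1 IMPLIES 1) XOR NOT 1) IMPLIES ((1 XOR NOT 1) IMPLIES (0 AND 1))) -> 0
  row 24 [11000]: (((0 IMPLIES 1) XOR NOT 0) IMPLIES ((1 XOR NOT 0) IMPLIES (1 AND 1))) -> 1
  row 25 [11001]: (((0 IMPLIES 1) XOR NOT 0) IMPLIES ((1 XOR NOT 0) IMPLIES (1 AND 1))) -> 1
  row 26 [11010]: (((1 IMPLIES 1) XOR NOT 1) IMPLIES ((1 XOR NOT 0) IMPLIES (1 AND 1))) -> 1
  row 27 [11011]: (((1 IMPLIES 1) XOR NOT 1) IMPLIES ((1 XOR NOT 0) IMPLIES (1 AND 1))) -> 1
  row 28 [11100]: (((0 IMPLIES 1) XOR NOT 0) IMPLIES ((1 XOR NOT 1) IMPLIES (1 AND 1))) -> 1
  row 29 [11101]: (((0 IMPLIES 1) XOR NOT 0) IMPLIES ((1 XOR NOT 1) IMPLIES (1 AND 1))) -> 1
  row 30 [11110]: (((1 IMPLIES 1) XOR NOT 1) IMPLIES ((1 XOR NOT 1) IMPLIES (1 AND 1))) -> 1
  row 31 [11111]: (((1 IMPLIES 1) XOR NOT 1) IMPLIES ((1 XOR NOT 1) IMPLIES (1 AND 1))) -> 1
Full result column, 4 rows per line (a,b,c fixed per line; d,e runs 00..11 left to right):
  rows 0-3 [a,b,c=000]: 1111  = hex F
  rows 4-7 [a,b,c=001]: 1111  = hex F
  rows 8-11 [a,b,c=010]: 1111  = hex F
  rows 12-15 [a,b,c=011]: 1111  = hex F
  rows 16-19 [a,b,c=100]: 1111  = hex F
  rows 20-23 [a,b,c=101]: 1100  = hex C
  rows 24-27 [a,b,c=110]: 1111  = hex F
  rows 28-31 [a,b,c=111]: 1111  = hex F
Output column (row 0 .. row 31) = 11111111111111111111110011111111
Output column grouped in 4s = 1111 1111 1111 1111 1111 1100 1111 1111 = 0xFFFFFCFF
Convert to decimal digit by digit (value = value*16 + digit):
  F -> 15
  15*16 + 15 (F) = 255
  255*16 + 15 (F) = 4095
  4095*16 + 15 (F) = 65535
  65535*16 + 15 (F) = 1048575
  1048575*16 + 12 (C) = 16777212
  16777212*16 + 15 (F) = 268435407
  268435407*16 + 15 (F) = 4294966527
Decimal = 4294966527

4294966527


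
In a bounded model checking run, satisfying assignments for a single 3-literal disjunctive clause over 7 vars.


Step 1: Total=2^7=128
Step 2: Unsat when all 3 false: 2^4=16
Step 3: Sat=128-16=112

112


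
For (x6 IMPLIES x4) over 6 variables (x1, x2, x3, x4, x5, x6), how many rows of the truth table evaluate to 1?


Formula: (x6 IMPLIES x4) over 6 vars (64 rows)
Evaluate each row (x1, x2, x3, x4, x5, x6 as bits, MSB first):
  row 0 [000000]: (0 IMPLIES 0) -> 1
  row 1 [000001]: (1 IMPLIES 0) -> 0
  row 2 [000010]: (0 IMPLIES 0) -> 1
  row 3 [000011]: (1 IMPLIES 0) -> 0
  row 4 [000100]: (0 IMPLIES 1) -> 1
  (every remaining row is evaluated the same way; all 64 results are listed next)
Full result column, 8 rows per line (x1,x2,x3 fixed per line; x4,x5,x6 runs 000..111 left to right):
  rows 0-7 [x1,x2,x3=000]: 10101111  (ones: 6)
  rows 8-15 [x1,x2,x3=001]: 10101111  (ones: 6)
  rows 16-23 [x1,x2,x3=010]: 10101111  (ones: 6)
  rows 24-31 [x1,x2,x3=011]: 10101111  (ones: 6)
  rows 32-39 [x1,x2,x3=100]: 10101111  (ones: 6)
  rows 40-47 [x1,x2,x3=101]: 10101111  (ones: 6)
  rows 48-55 [x1,x2,x3=110]: 10101111  (ones: 6)
  rows 56-63 [x1,x2,x3=111]: 10101111  (ones: 6)
Count of 1-rows = 6+6+6+6+6+6+6+6 = 48

48


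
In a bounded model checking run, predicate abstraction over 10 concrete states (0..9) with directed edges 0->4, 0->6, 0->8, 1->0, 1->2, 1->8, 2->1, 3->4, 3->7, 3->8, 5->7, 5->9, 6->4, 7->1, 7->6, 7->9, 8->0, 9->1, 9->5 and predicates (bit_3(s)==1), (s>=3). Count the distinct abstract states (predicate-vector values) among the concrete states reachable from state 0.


BFS from 0:
Concrete reachable: {0, 4, 6, 8}
Abstract via predicates (bit_3(s)==1), (s>=3):
  (0,0) <- {0}
  (0,1) <- {4, 6}
  (1,1) <- {8}
Distinct abstract states = 3

3


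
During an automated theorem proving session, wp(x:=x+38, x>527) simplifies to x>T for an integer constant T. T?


Formula: wp(x:=E, P) = P[E/x] (substitute E for x in postcondition)
Step 1: Postcondition: x>527
Step 2: Substitute x+38 for x: x+38>527
Step 3: Solve for x: x > 527-38 = 489

489


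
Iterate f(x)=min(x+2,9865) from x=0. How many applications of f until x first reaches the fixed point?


Step 1: x=0, cap=9865, increment=2
Step 2: x grows by 2 each step until capped at 9865; fixed point is x=9865
Step 3: iterations = ceil(9865/2) = 4933

4933


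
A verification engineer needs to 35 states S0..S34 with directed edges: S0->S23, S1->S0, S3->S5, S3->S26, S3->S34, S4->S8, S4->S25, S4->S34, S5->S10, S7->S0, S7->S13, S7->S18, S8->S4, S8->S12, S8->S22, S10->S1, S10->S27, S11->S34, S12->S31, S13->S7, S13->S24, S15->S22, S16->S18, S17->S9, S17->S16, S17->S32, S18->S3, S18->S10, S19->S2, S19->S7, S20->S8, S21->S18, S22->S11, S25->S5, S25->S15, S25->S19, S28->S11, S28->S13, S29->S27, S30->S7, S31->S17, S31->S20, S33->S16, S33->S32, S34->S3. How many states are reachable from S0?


BFS from S0:
  layer 0: {S0}
  layer 1: {S23}
Reachable set: {S0, S23}
Count = 2

2


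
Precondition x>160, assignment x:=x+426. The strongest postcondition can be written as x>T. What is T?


Formula: sp(P, x:=E) = exists old_x. (x = E[old_x/x]) AND P[old_x/x] (old_x is the value of x before the assignment; eliminate old_x by solving x = E[old_x/x] for old_x)
Step 1: Precondition P: x>160, i.e. old_x > 160
Step 2: Assignment gives x = old_x + 426, so old_x = x - 426
Step 3: Substitute into P: x - 426 > 160
Step 4: Simplify: x > 160+426 = 586

586


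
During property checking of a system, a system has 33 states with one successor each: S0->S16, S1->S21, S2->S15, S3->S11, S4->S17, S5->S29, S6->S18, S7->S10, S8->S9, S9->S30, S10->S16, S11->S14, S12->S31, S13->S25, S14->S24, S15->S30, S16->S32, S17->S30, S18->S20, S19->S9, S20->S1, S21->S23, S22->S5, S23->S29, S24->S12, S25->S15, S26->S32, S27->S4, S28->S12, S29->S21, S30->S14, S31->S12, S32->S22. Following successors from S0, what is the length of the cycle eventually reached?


Trace from S0 until a state repeats:
  S0 -> S16 -> S32 -> S22 -> S5 -> S29 -> S21 -> S23 -> S29
S29 first seen at step 5, revisited at step 8.
Cycle length = 8 - 5 = 3

3


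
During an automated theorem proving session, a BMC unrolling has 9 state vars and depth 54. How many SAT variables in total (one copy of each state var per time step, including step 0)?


BMC unrolls to depth k, creating one copy of each state var for steps 0..k.
Step count = 54 + 1 = 55 (steps 0 through 54)
Vars per step = 9
Total = 9 * 55 = 495

495


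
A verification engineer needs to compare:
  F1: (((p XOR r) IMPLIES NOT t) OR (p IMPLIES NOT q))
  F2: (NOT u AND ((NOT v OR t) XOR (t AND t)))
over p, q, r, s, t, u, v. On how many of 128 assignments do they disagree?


F1 = (((p XOR r) IMPLIES NOT t) OR (p IMPLIES NOT q))
F2 = (NOT u AND ((NOT v OR t) XOR (t AND t)))
Evaluate both on each of 128 rows (bits = p,q,r,s,t,u,v):
  row 0 [0000000]: F1=1 F2=1 -> 0
  row 1 [0000001]: F1=1 F2=0 (differ) -> 1
  row 2 [0000010]: F1=1 F2=0 (differ) -> 1
  row 3 [0000011]: F1=1 F2=0 (differ) -> 1
  row 4 [0000100]: F1=1 F2=0 (differ) -> 1
  (every remaining row is evaluated the same way; all 128 results are listed next)
Full result column, 8 rows per line (p,q,r,s fixed per line; t,u,v runs 000..111 left to right):
  rows 0-7 [p,q,r,s=0000]: 01111111  (ones: 7)
  rows 8-15 [p,q,r,s=0001]: 01111111  (ones: 7)
  rows 16-23 [p,q,r,s=0010]: 01111111  (ones: 7)
  rows 24-31 [p,q,r,s=0011]: 01111111  (ones: 7)
  rows 32-39 [p,q,r,s=0100]: 01111111  (ones: 7)
  rows 40-47 [p,q,r,s=0101]: 01111111  (ones: 7)
  rows 48-55 [p,q,r,s=0110]: 01111111  (ones: 7)
  rows 56-63 [p,q,r,s=0111]: 01111111  (ones: 7)
  rows 64-71 [p,q,r,s=1000]: 01111111  (ones: 7)
  rows 72-79 [p,q,r,s=1001]: 01111111  (ones: 7)
  rows 80-87 [p,q,r,s=1010]: 01111111  (ones: 7)
  rows 88-95 [p,q,r,s=1011]: 01111111  (ones: 7)
  rows 96-103 [p,q,r,s=1100]: 01110000  (ones: 3)
  rows 104-111 [p,q,r,s=1101]: 01110000  (ones: 3)
  rows 112-119 [p,q,r,s=1110]: 01111111  (ones: 7)
  rows 120-127 [p,q,r,s=1111]: 01111111  (ones: 7)
Disagreements = 7+7+7+7+7+7+7+7+7+7+7+7+3+3+7+7 = 104

104


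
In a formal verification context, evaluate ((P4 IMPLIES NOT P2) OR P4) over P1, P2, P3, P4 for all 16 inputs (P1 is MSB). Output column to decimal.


Formula: ((P4 IMPLIES NOT P2) OR P4) over P1, P2, P3, P4 (16 rows)
Evaluate each row (bits = P1,P2,P3,P4, MSB first):
  row 0 [0000]: ((0 IMPLIES NOT 0) OR 0) -> 1
  row 1 [0001]: ((1 IMPLIES NOT 0) OR 1) -> 1
  row 2 [0010]: ((0 IMPLIES NOT 0) OR 0) -> 1
  row 3 [0011]: ((1 IMPLIES NOT 0) OR 1) -> 1
  row 4 [0100]: ((0 IMPLIES NOT 1) OR 0) -> 1
  row 5 [0101]: ((1 IMPLIES NOT 1) OR 1) -> 1
  row 6 [0110]: ((0 IMPLIES NOT 1) OR 0) -> 1
  row 7 [0111]: ((1 IMPLIES NOT 1) OR 1) -> 1
  row 8 [1000]: ((0 IMPLIES NOT 0) OR 0) -> 1
  row 9 [1001]: ((1 IMPLIES NOT 0) OR 1) -> 1
  row 10 [1010]: ((0 IMPLIES NOT 0) OR 0) -> 1
  row 11 [1011]: ((1 IMPLIES NOT 0) OR 1) -> 1
  row 12 [1100]: ((0 IMPLIES NOT 1) OR 0) -> 1
  row 13 [1101]: ((1 IMPLIES NOT 1) OR 1) -> 1
  row 14 [1110]: ((0 IMPLIES NOT 1) OR 0) -> 1
  row 15 [1111]: ((1 IMPLIES NOT 1) OR 1) -> 1
Full result column, 4 rows per line (P1,P2 fixed per line; P3,P4 runs 00..11 left to right):
  rows 0-3 [P1,P2=00]: 1111  = hex F
  rows 4-7 [P1,P2=01]: 1111  = hex F
  rows 8-11 [P1,P2=10]: 1111  = hex F
  rows 12-15 [P1,P2=11]: 1111  = hex F
Output column (row 0 .. row 15) = 1111111111111111
Output column grouped in 4s = 1111 1111 1111 1111 = 0xFFFF
Convert to decimal digit by digit (value = value*16 + digit):
  F -> 15
  15*16 + 15 (F) = 255
  255*16 + 15 (F) = 4095
  4095*16 + 15 (F) = 65535
Decimal = 65535

65535


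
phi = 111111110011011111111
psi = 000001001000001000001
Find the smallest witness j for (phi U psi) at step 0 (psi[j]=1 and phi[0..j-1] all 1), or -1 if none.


(phi U psi) at 0: need smallest j with psi[j]=1 and phi[i]=1 for all i in [0,j).
Scan from step 0:
  step 0: phi=1, psi=0 -> continue
  step 1: phi=1, psi=0 -> continue
  step 2: phi=1, psi=0 -> continue
  step 3: phi=1, psi=0 -> continue
  step 5: psi=1 and phi held for [0,5) -> witness found
Witness step = 5

5


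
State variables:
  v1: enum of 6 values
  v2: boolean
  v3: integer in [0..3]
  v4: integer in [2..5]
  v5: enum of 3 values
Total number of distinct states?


State space = product of domain sizes of all variables.
Domain sizes:
  v1 (enum of 6 values): 6
  v2 (boolean): 2
  v3 (integer in [0..3]): 4
  v4 (integer in [2..5]): 4
  v5 (enum of 3 values): 3
Product = 6 * 2 * 4 * 4 * 3 = 576

576


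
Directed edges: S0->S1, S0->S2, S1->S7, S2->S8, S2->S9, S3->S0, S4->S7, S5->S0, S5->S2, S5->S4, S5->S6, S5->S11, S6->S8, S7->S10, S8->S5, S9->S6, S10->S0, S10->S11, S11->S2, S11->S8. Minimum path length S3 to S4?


BFS layer-by-layer from S3:
  dist 0: {S3}
  dist 1: {S0}
  dist 2: {S1, S2}
  dist 3: {S7, S8, S9}
  dist 4: {S5, S6, S10}
  dist 5: {S4, S11}
  -> S4 reached at distance 5
Shortest path length = 5

5


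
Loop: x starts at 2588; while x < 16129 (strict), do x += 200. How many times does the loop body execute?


Step 1: x goes from 2588 toward 16129 by 200; the body runs while x<16129, so iterations = ceil((bound-start)/step)
Step 2: Distance=13541
Step 3: ceil(13541/200)=68

68
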